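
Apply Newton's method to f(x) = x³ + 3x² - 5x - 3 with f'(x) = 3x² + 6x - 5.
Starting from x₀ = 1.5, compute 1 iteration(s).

f(x) = x³ + 3x² - 5x - 3
f'(x) = 3x² + 6x - 5
x₀ = 1.5

Newton-Raphson formula: x_{n+1} = x_n - f(x_n)/f'(x_n)

Iteration 1:
  f(1.500000) = -0.375000
  f'(1.500000) = 10.750000
  x_1 = 1.500000 - (-0.375000)/10.750000 = 1.534884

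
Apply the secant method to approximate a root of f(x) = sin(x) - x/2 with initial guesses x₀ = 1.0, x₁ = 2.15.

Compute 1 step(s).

f(x) = sin(x) - x/2
x₀ = 1.0, x₁ = 2.15

Secant formula: x_{n+1} = x_n - f(x_n)(x_n - x_{n-1})/(f(x_n) - f(x_{n-1}))

Iteration 1:
  f(1.000000) = 0.341471
  f(2.150000) = -0.238101
  x_2 = 2.150000 - (-0.238101)×(2.150000 - 1.000000)/(-0.238101 - 0.341471)
       = 1.677554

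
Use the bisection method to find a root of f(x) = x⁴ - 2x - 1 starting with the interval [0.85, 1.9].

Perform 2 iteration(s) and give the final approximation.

f(x) = x⁴ - 2x - 1
Initial interval: [0.85, 1.9]

Iteration 1:
  c_1 = (0.850000 + 1.900000)/2 = 1.375000
  f(c_1) = f(1.375000) = -0.175537
  f(a) × f(c) ≥ 0, new interval: [1.375000, 1.900000]
Iteration 2:
  c_2 = (1.375000 + 1.900000)/2 = 1.637500
  f(c_2) = f(1.637500) = 2.914939
  f(a) × f(c) < 0, new interval: [1.375000, 1.637500]

After 2 iteration(s), the approximation is c_2 = 1.637500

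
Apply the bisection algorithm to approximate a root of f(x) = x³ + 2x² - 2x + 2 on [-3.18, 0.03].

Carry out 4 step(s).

f(x) = x³ + 2x² - 2x + 2
Initial interval: [-3.18, 0.03]

Iteration 1:
  c_1 = (-3.180000 + 0.030000)/2 = -1.575000
  f(c_1) = f(-1.575000) = 6.204266
  f(a) × f(c) < 0, new interval: [-3.180000, -1.575000]
Iteration 2:
  c_2 = (-3.180000 + (-1.575000))/2 = -2.377500
  f(c_2) = f(-2.377500) = 4.621179
  f(a) × f(c) < 0, new interval: [-3.180000, -2.377500]
Iteration 3:
  c_3 = (-3.180000 + (-2.377500))/2 = -2.778750
  f(c_3) = f(-2.778750) = 1.544420
  f(a) × f(c) < 0, new interval: [-3.180000, -2.778750]
Iteration 4:
  c_4 = (-3.180000 + (-2.778750))/2 = -2.979375
  f(c_4) = f(-2.979375) = -0.734844
  f(a) × f(c) ≥ 0, new interval: [-2.979375, -2.778750]

After 4 iteration(s), the approximation is c_4 = -2.979375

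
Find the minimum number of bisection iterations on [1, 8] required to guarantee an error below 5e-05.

We need (b-a)/2^n ≤ 5e-05
(8 - 1)/2^n ≤ 5e-05
7/2^n ≤ 5e-05
2^n ≥ 140000
n ≥ log₂(140000) = 17.10
n ≥ 18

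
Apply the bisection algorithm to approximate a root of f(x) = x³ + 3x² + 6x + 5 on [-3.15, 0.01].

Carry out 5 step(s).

f(x) = x³ + 3x² + 6x + 5
Initial interval: [-3.15, 0.01]

Iteration 1:
  c_1 = (-3.150000 + 0.010000)/2 = -1.570000
  f(c_1) = f(-1.570000) = -0.895193
  f(a) × f(c) ≥ 0, new interval: [-1.570000, 0.010000]
Iteration 2:
  c_2 = (-1.570000 + 0.010000)/2 = -0.780000
  f(c_2) = f(-0.780000) = 1.670648
  f(a) × f(c) < 0, new interval: [-1.570000, -0.780000]
Iteration 3:
  c_3 = (-1.570000 + (-0.780000))/2 = -1.175000
  f(c_3) = f(-1.175000) = 0.469641
  f(a) × f(c) < 0, new interval: [-1.570000, -1.175000]
Iteration 4:
  c_4 = (-1.570000 + (-1.175000))/2 = -1.372500
  f(c_4) = f(-1.372500) = -0.169187
  f(a) × f(c) ≥ 0, new interval: [-1.372500, -1.175000]
Iteration 5:
  c_5 = (-1.372500 + (-1.175000))/2 = -1.273750
  f(c_5) = f(-1.273750) = 0.158235
  f(a) × f(c) < 0, new interval: [-1.372500, -1.273750]

After 5 iteration(s), the approximation is c_5 = -1.273750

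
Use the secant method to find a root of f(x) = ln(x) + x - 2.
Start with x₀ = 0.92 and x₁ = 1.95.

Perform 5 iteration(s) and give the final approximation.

f(x) = ln(x) + x - 2
x₀ = 0.92, x₁ = 1.95

Secant formula: x_{n+1} = x_n - f(x_n)(x_n - x_{n-1})/(f(x_n) - f(x_{n-1}))

Iteration 1:
  f(0.920000) = -1.163382
  f(1.950000) = 0.617829
  x_2 = 1.950000 - 0.617829×(1.950000 - 0.920000)/(0.617829 - (-1.163382))
       = 1.592735
Iteration 2:
  f(1.950000) = 0.617829
  f(1.592735) = 0.058188
  x_3 = 1.592735 - 0.058188×(1.592735 - 1.950000)/(0.058188 - 0.617829)
       = 1.555589
Iteration 3:
  f(1.592735) = 0.058188
  f(1.555589) = -0.002557
  x_4 = 1.555589 - (-0.002557)×(1.555589 - 1.592735)/(-0.002557 - 0.058188)
       = 1.557152
Iteration 4:
  f(1.555589) = -0.002557
  f(1.557152) = 0.000011
  x_5 = 1.557152 - 0.000011×(1.557152 - 1.555589)/(0.000011 - (-0.002557))
       = 1.557146
Iteration 5:
  f(1.557152) = 0.000011
  f(1.557146) = 0.000000
  x_6 = 1.557146 - 0.000000×(1.557146 - 1.557152)/(0.000000 - 0.000011)
       = 1.557146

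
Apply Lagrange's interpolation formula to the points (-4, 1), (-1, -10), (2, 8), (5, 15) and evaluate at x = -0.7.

Lagrange interpolation formula:
P(x) = Σ yᵢ × Lᵢ(x)
where Lᵢ(x) = Π_{j≠i} (x - xⱼ)/(xᵢ - xⱼ)

L_0(-0.7) = (-0.7 - (-1))/(-4 - (-1)) × (-0.7 - 2)/(-4 - 2) × (-0.7 - 5)/(-4 - 5) = -0.028500
L_1(-0.7) = (-0.7 - (-4))/(-1 - (-4)) × (-0.7 - 2)/(-1 - 2) × (-0.7 - 5)/(-1 - 5) = 0.940500
L_2(-0.7) = (-0.7 - (-4))/(2 - (-4)) × (-0.7 - (-1))/(2 - (-1)) × (-0.7 - 5)/(2 - 5) = 0.104500
L_3(-0.7) = (-0.7 - (-4))/(5 - (-4)) × (-0.7 - (-1))/(5 - (-1)) × (-0.7 - 2)/(5 - 2) = -0.016500

P(-0.7) = 1×L_0(-0.7) + (-10)×L_1(-0.7) + 8×L_2(-0.7) + 15×L_3(-0.7)
P(-0.7) = -8.845000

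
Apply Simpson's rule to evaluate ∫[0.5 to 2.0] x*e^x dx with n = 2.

f(x) = x*e^x
a = 0.5, b = 2.0, n = 2
h = (b - a)/n = 0.750000

Simpson's rule: (h/3)[f(x₀) + 4f(x₁) + 2f(x₂) + ... + f(xₙ)]

x_0 = 0.5000, f(x_0) = 0.824361, coefficient = 1
x_1 = 1.2500, f(x_1) = 4.362929, coefficient = 4
x_2 = 2.0000, f(x_2) = 14.778112, coefficient = 1

I ≈ (0.750000/3) × 33.054188 = 8.263547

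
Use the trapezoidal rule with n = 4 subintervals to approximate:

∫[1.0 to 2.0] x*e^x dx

f(x) = x*e^x
a = 1.0, b = 2.0, n = 4
h = (b - a)/n = 0.250000

Trapezoidal rule: (h/2)[f(x₀) + 2f(x₁) + 2f(x₂) + ... + f(xₙ)]

x_0 = 1.0000, f(x_0) = 2.718282, coefficient = 1
x_1 = 1.2500, f(x_1) = 4.362929, coefficient = 2
x_2 = 1.5000, f(x_2) = 6.722534, coefficient = 2
x_3 = 1.7500, f(x_3) = 10.070555, coefficient = 2
x_4 = 2.0000, f(x_4) = 14.778112, coefficient = 1

I ≈ (0.250000/2) × 59.808428 = 7.476053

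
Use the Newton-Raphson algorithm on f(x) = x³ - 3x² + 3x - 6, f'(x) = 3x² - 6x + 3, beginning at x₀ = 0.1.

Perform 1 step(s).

f(x) = x³ - 3x² + 3x - 6
f'(x) = 3x² - 6x + 3
x₀ = 0.1

Newton-Raphson formula: x_{n+1} = x_n - f(x_n)/f'(x_n)

Iteration 1:
  f(0.100000) = -5.729000
  f'(0.100000) = 2.430000
  x_1 = 0.100000 - (-5.729000)/2.430000 = 2.457613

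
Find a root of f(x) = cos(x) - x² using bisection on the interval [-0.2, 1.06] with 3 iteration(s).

f(x) = cos(x) - x²
Initial interval: [-0.2, 1.06]

Iteration 1:
  c_1 = (-0.200000 + 1.060000)/2 = 0.430000
  f(c_1) = f(0.430000) = 0.724066
  f(a) × f(c) ≥ 0, new interval: [0.430000, 1.060000]
Iteration 2:
  c_2 = (0.430000 + 1.060000)/2 = 0.745000
  f(c_2) = f(0.745000) = 0.180063
  f(a) × f(c) ≥ 0, new interval: [0.745000, 1.060000]
Iteration 3:
  c_3 = (0.745000 + 1.060000)/2 = 0.902500
  f(c_3) = f(0.902500) = -0.194857
  f(a) × f(c) < 0, new interval: [0.745000, 0.902500]

After 3 iteration(s), the approximation is c_3 = 0.902500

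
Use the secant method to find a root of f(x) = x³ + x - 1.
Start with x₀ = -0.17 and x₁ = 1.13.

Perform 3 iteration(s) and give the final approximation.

f(x) = x³ + x - 1
x₀ = -0.17, x₁ = 1.13

Secant formula: x_{n+1} = x_n - f(x_n)(x_n - x_{n-1})/(f(x_n) - f(x_{n-1}))

Iteration 1:
  f(-0.170000) = -1.174913
  f(1.130000) = 1.572897
  x_2 = 1.130000 - 1.572897×(1.130000 - (-0.170000))/(1.572897 - (-1.174913))
       = 0.385856
Iteration 2:
  f(1.130000) = 1.572897
  f(0.385856) = -0.556696
  x_3 = 0.385856 - (-0.556696)×(0.385856 - 1.130000)/(-0.556696 - 1.572897)
       = 0.580382
Iteration 3:
  f(0.385856) = -0.556696
  f(0.580382) = -0.224119
  x_4 = 0.580382 - (-0.224119)×(0.580382 - 0.385856)/(-0.224119 - (-0.556696))
       = 0.711471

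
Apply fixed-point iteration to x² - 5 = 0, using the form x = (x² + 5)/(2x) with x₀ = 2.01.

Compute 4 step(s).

Equation: x² - 5 = 0
Fixed-point form: x = (x² + 5)/(2x)
x₀ = 2.01

x_1 = g(2.010000) = 2.248781
x_2 = g(2.248781) = 2.236104
x_3 = g(2.236104) = 2.236068
x_4 = g(2.236068) = 2.236068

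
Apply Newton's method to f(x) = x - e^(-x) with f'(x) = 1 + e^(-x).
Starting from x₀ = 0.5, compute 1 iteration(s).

f(x) = x - e^(-x)
f'(x) = 1 + e^(-x)
x₀ = 0.5

Newton-Raphson formula: x_{n+1} = x_n - f(x_n)/f'(x_n)

Iteration 1:
  f(0.500000) = -0.106531
  f'(0.500000) = 1.606531
  x_1 = 0.500000 - (-0.106531)/1.606531 = 0.566311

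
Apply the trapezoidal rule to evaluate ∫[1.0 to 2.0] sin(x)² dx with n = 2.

f(x) = sin(x)²
a = 1.0, b = 2.0, n = 2
h = (b - a)/n = 0.500000

Trapezoidal rule: (h/2)[f(x₀) + 2f(x₁) + 2f(x₂) + ... + f(xₙ)]

x_0 = 1.0000, f(x_0) = 0.708073, coefficient = 1
x_1 = 1.5000, f(x_1) = 0.994996, coefficient = 2
x_2 = 2.0000, f(x_2) = 0.826822, coefficient = 1

I ≈ (0.500000/2) × 3.524888 = 0.881222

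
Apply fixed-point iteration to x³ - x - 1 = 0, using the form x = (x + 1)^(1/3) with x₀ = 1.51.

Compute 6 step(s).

Equation: x³ - x - 1 = 0
Fixed-point form: x = (x + 1)^(1/3)
x₀ = 1.51

x_1 = g(1.510000) = 1.359016
x_2 = g(1.359016) = 1.331201
x_3 = g(1.331201) = 1.325948
x_4 = g(1.325948) = 1.324952
x_5 = g(1.324952) = 1.324762
x_6 = g(1.324762) = 1.324726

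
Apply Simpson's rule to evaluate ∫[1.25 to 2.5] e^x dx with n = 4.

f(x) = e^x
a = 1.25, b = 2.5, n = 4
h = (b - a)/n = 0.312500

Simpson's rule: (h/3)[f(x₀) + 4f(x₁) + 2f(x₂) + ... + f(xₙ)]

x_0 = 1.2500, f(x_0) = 3.490343, coefficient = 1
x_1 = 1.5625, f(x_1) = 4.770733, coefficient = 4
x_2 = 1.8750, f(x_2) = 6.520819, coefficient = 2
x_3 = 2.1875, f(x_3) = 8.912903, coefficient = 4
x_4 = 2.5000, f(x_4) = 12.182494, coefficient = 1

I ≈ (0.312500/3) × 83.449020 = 8.692606
Exact value: 8.692151
Error: 0.000455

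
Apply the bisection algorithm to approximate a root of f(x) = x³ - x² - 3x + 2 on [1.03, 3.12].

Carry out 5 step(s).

f(x) = x³ - x² - 3x + 2
Initial interval: [1.03, 3.12]

Iteration 1:
  c_1 = (1.030000 + 3.120000)/2 = 2.075000
  f(c_1) = f(2.075000) = 0.403547
  f(a) × f(c) < 0, new interval: [1.030000, 2.075000]
Iteration 2:
  c_2 = (1.030000 + 2.075000)/2 = 1.552500
  f(c_2) = f(1.552500) = -1.325833
  f(a) × f(c) ≥ 0, new interval: [1.552500, 2.075000]
Iteration 3:
  c_3 = (1.552500 + 2.075000)/2 = 1.813750
  f(c_3) = f(1.813750) = -0.764266
  f(a) × f(c) ≥ 0, new interval: [1.813750, 2.075000]
Iteration 4:
  c_4 = (1.813750 + 2.075000)/2 = 1.944375
  f(c_4) = f(1.944375) = -0.262826
  f(a) × f(c) ≥ 0, new interval: [1.944375, 2.075000]
Iteration 5:
  c_5 = (1.944375 + 2.075000)/2 = 2.009688
  f(c_5) = f(2.009688) = 0.048908
  f(a) × f(c) < 0, new interval: [1.944375, 2.009688]

After 5 iteration(s), the approximation is c_5 = 2.009688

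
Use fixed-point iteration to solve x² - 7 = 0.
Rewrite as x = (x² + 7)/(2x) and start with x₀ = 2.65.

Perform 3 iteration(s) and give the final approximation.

Equation: x² - 7 = 0
Fixed-point form: x = (x² + 7)/(2x)
x₀ = 2.65

x_1 = g(2.650000) = 2.645755
x_2 = g(2.645755) = 2.645751
x_3 = g(2.645751) = 2.645751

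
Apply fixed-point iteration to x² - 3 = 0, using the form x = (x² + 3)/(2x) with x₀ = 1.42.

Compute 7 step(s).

Equation: x² - 3 = 0
Fixed-point form: x = (x² + 3)/(2x)
x₀ = 1.42

x_1 = g(1.420000) = 1.766338
x_2 = g(1.766338) = 1.732384
x_3 = g(1.732384) = 1.732051
x_4 = g(1.732051) = 1.732051
x_5 = g(1.732051) = 1.732051
x_6 = g(1.732051) = 1.732051
x_7 = g(1.732051) = 1.732051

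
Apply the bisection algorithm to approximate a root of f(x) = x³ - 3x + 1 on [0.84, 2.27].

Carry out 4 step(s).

f(x) = x³ - 3x + 1
Initial interval: [0.84, 2.27]

Iteration 1:
  c_1 = (0.840000 + 2.270000)/2 = 1.555000
  f(c_1) = f(1.555000) = 0.095029
  f(a) × f(c) < 0, new interval: [0.840000, 1.555000]
Iteration 2:
  c_2 = (0.840000 + 1.555000)/2 = 1.197500
  f(c_2) = f(1.197500) = -0.875278
  f(a) × f(c) ≥ 0, new interval: [1.197500, 1.555000]
Iteration 3:
  c_3 = (1.197500 + 1.555000)/2 = 1.376250
  f(c_3) = f(1.376250) = -0.522044
  f(a) × f(c) ≥ 0, new interval: [1.376250, 1.555000]
Iteration 4:
  c_4 = (1.376250 + 1.555000)/2 = 1.465625
  f(c_4) = f(1.465625) = -0.248629
  f(a) × f(c) ≥ 0, new interval: [1.465625, 1.555000]

After 4 iteration(s), the approximation is c_4 = 1.465625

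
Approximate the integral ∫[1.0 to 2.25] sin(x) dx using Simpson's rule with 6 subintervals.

f(x) = sin(x)
a = 1.0, b = 2.25, n = 6
h = (b - a)/n = 0.208333

Simpson's rule: (h/3)[f(x₀) + 4f(x₁) + 2f(x₂) + ... + f(xₙ)]

x_0 = 1.0000, f(x_0) = 0.841471, coefficient = 1
x_1 = 1.2083, f(x_1) = 0.935026, coefficient = 4
x_2 = 1.4167, f(x_2) = 0.988146, coefficient = 2
x_3 = 1.6250, f(x_3) = 0.998531, coefficient = 4
x_4 = 1.8333, f(x_4) = 0.965735, coefficient = 2
x_5 = 2.0417, f(x_5) = 0.891174, coefficient = 4
x_6 = 2.2500, f(x_6) = 0.778073, coefficient = 1

I ≈ (0.208333/3) × 16.826230 = 1.168488
Exact value: 1.168476
Error: 0.000012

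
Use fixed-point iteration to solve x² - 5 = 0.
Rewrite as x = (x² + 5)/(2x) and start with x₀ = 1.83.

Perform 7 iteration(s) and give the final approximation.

Equation: x² - 5 = 0
Fixed-point form: x = (x² + 5)/(2x)
x₀ = 1.83

x_1 = g(1.830000) = 2.281120
x_2 = g(2.281120) = 2.236513
x_3 = g(2.236513) = 2.236068
x_4 = g(2.236068) = 2.236068
x_5 = g(2.236068) = 2.236068
x_6 = g(2.236068) = 2.236068
x_7 = g(2.236068) = 2.236068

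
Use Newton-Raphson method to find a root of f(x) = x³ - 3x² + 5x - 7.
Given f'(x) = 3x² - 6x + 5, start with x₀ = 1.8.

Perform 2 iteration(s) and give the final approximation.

f(x) = x³ - 3x² + 5x - 7
f'(x) = 3x² - 6x + 5
x₀ = 1.8

Newton-Raphson formula: x_{n+1} = x_n - f(x_n)/f'(x_n)

Iteration 1:
  f(1.800000) = -1.888000
  f'(1.800000) = 3.920000
  x_1 = 1.800000 - (-1.888000)/3.920000 = 2.281633
Iteration 2:
  f(2.281633) = 0.668452
  f'(2.281633) = 6.927747
  x_2 = 2.281633 - 0.668452/6.927747 = 2.185144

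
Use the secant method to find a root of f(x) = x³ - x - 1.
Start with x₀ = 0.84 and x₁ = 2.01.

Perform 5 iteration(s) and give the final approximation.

f(x) = x³ - x - 1
x₀ = 0.84, x₁ = 2.01

Secant formula: x_{n+1} = x_n - f(x_n)(x_n - x_{n-1})/(f(x_n) - f(x_{n-1}))

Iteration 1:
  f(0.840000) = -1.247296
  f(2.010000) = 5.110601
  x_2 = 2.010000 - 5.110601×(2.010000 - 0.840000)/(5.110601 - (-1.247296))
       = 1.069531
Iteration 2:
  f(2.010000) = 5.110601
  f(1.069531) = -0.846097
  x_3 = 1.069531 - (-0.846097)×(1.069531 - 2.010000)/(-0.846097 - 5.110601)
       = 1.203117
Iteration 3:
  f(1.069531) = -0.846097
  f(1.203117) = -0.461617
  x_4 = 1.203117 - (-0.461617)×(1.203117 - 1.069531)/(-0.461617 - (-0.846097))
       = 1.363503
Iteration 4:
  f(1.203117) = -0.461617
  f(1.363503) = 0.171441
  x_5 = 1.363503 - 0.171441×(1.363503 - 1.203117)/(0.171441 - (-0.461617))
       = 1.320068
Iteration 5:
  f(1.363503) = 0.171441
  f(1.320068) = -0.019744
  x_6 = 1.320068 - (-0.019744)×(1.320068 - 1.363503)/(-0.019744 - 0.171441)
       = 1.324554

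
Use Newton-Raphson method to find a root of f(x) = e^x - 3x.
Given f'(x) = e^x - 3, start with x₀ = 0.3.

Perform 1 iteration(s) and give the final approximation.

f(x) = e^x - 3x
f'(x) = e^x - 3
x₀ = 0.3

Newton-Raphson formula: x_{n+1} = x_n - f(x_n)/f'(x_n)

Iteration 1:
  f(0.300000) = 0.449859
  f'(0.300000) = -1.650141
  x_1 = 0.300000 - 0.449859/(-1.650141) = 0.572618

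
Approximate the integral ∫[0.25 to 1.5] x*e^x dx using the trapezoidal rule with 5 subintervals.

f(x) = x*e^x
a = 0.25, b = 1.5, n = 5
h = (b - a)/n = 0.250000

Trapezoidal rule: (h/2)[f(x₀) + 2f(x₁) + 2f(x₂) + ... + f(xₙ)]

x_0 = 0.2500, f(x_0) = 0.321006, coefficient = 1
x_1 = 0.5000, f(x_1) = 0.824361, coefficient = 2
x_2 = 0.7500, f(x_2) = 1.587750, coefficient = 2
x_3 = 1.0000, f(x_3) = 2.718282, coefficient = 2
x_4 = 1.2500, f(x_4) = 4.362929, coefficient = 2
x_5 = 1.5000, f(x_5) = 6.722534, coefficient = 1

I ≈ (0.250000/2) × 26.030182 = 3.253773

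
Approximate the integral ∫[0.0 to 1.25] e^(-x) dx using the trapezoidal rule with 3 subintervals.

f(x) = e^(-x)
a = 0.0, b = 1.25, n = 3
h = (b - a)/n = 0.416667

Trapezoidal rule: (h/2)[f(x₀) + 2f(x₁) + 2f(x₂) + ... + f(xₙ)]

x_0 = 0.0000, f(x_0) = 1.000000, coefficient = 1
x_1 = 0.4167, f(x_1) = 0.659241, coefficient = 2
x_2 = 0.8333, f(x_2) = 0.434598, coefficient = 2
x_3 = 1.2500, f(x_3) = 0.286505, coefficient = 1

I ≈ (0.416667/2) × 3.474182 = 0.723788
Exact value: 0.713495
Error: 0.010293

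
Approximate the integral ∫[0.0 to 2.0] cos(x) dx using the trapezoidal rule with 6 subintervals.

f(x) = cos(x)
a = 0.0, b = 2.0, n = 6
h = (b - a)/n = 0.333333

Trapezoidal rule: (h/2)[f(x₀) + 2f(x₁) + 2f(x₂) + ... + f(xₙ)]

x_0 = 0.0000, f(x_0) = 1.000000, coefficient = 1
x_1 = 0.3333, f(x_1) = 0.944957, coefficient = 2
x_2 = 0.6667, f(x_2) = 0.785887, coefficient = 2
x_3 = 1.0000, f(x_3) = 0.540302, coefficient = 2
x_4 = 1.3333, f(x_4) = 0.235238, coefficient = 2
x_5 = 1.6667, f(x_5) = -0.095724, coefficient = 2
x_6 = 2.0000, f(x_6) = -0.416147, coefficient = 1

I ≈ (0.333333/2) × 5.405174 = 0.900862
Exact value: 0.909297
Error: 0.008435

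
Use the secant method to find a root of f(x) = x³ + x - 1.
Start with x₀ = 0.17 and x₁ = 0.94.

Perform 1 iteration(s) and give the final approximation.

f(x) = x³ + x - 1
x₀ = 0.17, x₁ = 0.94

Secant formula: x_{n+1} = x_n - f(x_n)(x_n - x_{n-1})/(f(x_n) - f(x_{n-1}))

Iteration 1:
  f(0.170000) = -0.825087
  f(0.940000) = 0.770584
  x_2 = 0.940000 - 0.770584×(0.940000 - 0.170000)/(0.770584 - (-0.825087))
       = 0.568150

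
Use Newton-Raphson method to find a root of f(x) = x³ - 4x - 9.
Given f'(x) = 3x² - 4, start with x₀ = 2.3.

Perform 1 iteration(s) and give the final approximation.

f(x) = x³ - 4x - 9
f'(x) = 3x² - 4
x₀ = 2.3

Newton-Raphson formula: x_{n+1} = x_n - f(x_n)/f'(x_n)

Iteration 1:
  f(2.300000) = -6.033000
  f'(2.300000) = 11.870000
  x_1 = 2.300000 - (-6.033000)/11.870000 = 2.808256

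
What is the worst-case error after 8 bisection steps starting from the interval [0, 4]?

Bisection error bound: |error| ≤ (b-a)/2^n
|error| ≤ (4 - 0)/2^8 = 4/2^8
|error| ≤ 0.0156250000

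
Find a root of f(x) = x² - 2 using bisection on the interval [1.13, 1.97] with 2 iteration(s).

f(x) = x² - 2
Initial interval: [1.13, 1.97]

Iteration 1:
  c_1 = (1.130000 + 1.970000)/2 = 1.550000
  f(c_1) = f(1.550000) = 0.402500
  f(a) × f(c) < 0, new interval: [1.130000, 1.550000]
Iteration 2:
  c_2 = (1.130000 + 1.550000)/2 = 1.340000
  f(c_2) = f(1.340000) = -0.204400
  f(a) × f(c) ≥ 0, new interval: [1.340000, 1.550000]

After 2 iteration(s), the approximation is c_2 = 1.340000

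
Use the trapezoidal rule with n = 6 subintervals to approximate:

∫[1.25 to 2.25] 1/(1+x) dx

f(x) = 1/(1+x)
a = 1.25, b = 2.25, n = 6
h = (b - a)/n = 0.166667

Trapezoidal rule: (h/2)[f(x₀) + 2f(x₁) + 2f(x₂) + ... + f(xₙ)]

x_0 = 1.2500, f(x_0) = 0.444444, coefficient = 1
x_1 = 1.4167, f(x_1) = 0.413793, coefficient = 2
x_2 = 1.5833, f(x_2) = 0.387097, coefficient = 2
x_3 = 1.7500, f(x_3) = 0.363636, coefficient = 2
x_4 = 1.9167, f(x_4) = 0.342857, coefficient = 2
x_5 = 2.0833, f(x_5) = 0.324324, coefficient = 2
x_6 = 2.2500, f(x_6) = 0.307692, coefficient = 1

I ≈ (0.166667/2) × 4.415552 = 0.367963
Exact value: 0.367725
Error: 0.000238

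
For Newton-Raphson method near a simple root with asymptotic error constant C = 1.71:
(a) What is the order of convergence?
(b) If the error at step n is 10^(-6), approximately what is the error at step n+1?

(a) Newton-Raphson has quadratic (order 2) convergence near simple roots.
    This means |e_{n+1}| ≈ C|e_n|².

(b) With |e_n| = 10^(-6) and C = 1.71:
    |e_{n+1}| ≈ 1.71 × (10^(-6))² = 1.71 × 10^(-12)

(a) 2 (quadratic); (b) |e_{n+1}| ≈ 1.710e-12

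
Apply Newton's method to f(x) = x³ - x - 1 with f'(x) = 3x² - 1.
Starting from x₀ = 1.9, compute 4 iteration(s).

f(x) = x³ - x - 1
f'(x) = 3x² - 1
x₀ = 1.9

Newton-Raphson formula: x_{n+1} = x_n - f(x_n)/f'(x_n)

Iteration 1:
  f(1.900000) = 3.959000
  f'(1.900000) = 9.830000
  x_1 = 1.900000 - 3.959000/9.830000 = 1.497253
Iteration 2:
  f(1.497253) = 0.859240
  f'(1.497253) = 5.725302
  x_2 = 1.497253 - 0.859240/5.725302 = 1.347176
Iteration 3:
  f(1.347176) = 0.097789
  f'(1.347176) = 4.444646
  x_3 = 1.347176 - 0.097789/4.444646 = 1.325174
Iteration 4:
  f(1.325174) = 0.001946
  f'(1.325174) = 4.268258
  x_4 = 1.325174 - 0.001946/4.268258 = 1.324718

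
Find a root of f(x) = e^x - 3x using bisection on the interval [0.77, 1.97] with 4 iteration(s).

f(x) = e^x - 3x
Initial interval: [0.77, 1.97]

Iteration 1:
  c_1 = (0.770000 + 1.970000)/2 = 1.370000
  f(c_1) = f(1.370000) = -0.174649
  f(a) × f(c) ≥ 0, new interval: [1.370000, 1.970000]
Iteration 2:
  c_2 = (1.370000 + 1.970000)/2 = 1.670000
  f(c_2) = f(1.670000) = 0.302168
  f(a) × f(c) < 0, new interval: [1.370000, 1.670000]
Iteration 3:
  c_3 = (1.370000 + 1.670000)/2 = 1.520000
  f(c_3) = f(1.520000) = 0.012225
  f(a) × f(c) < 0, new interval: [1.370000, 1.520000]
Iteration 4:
  c_4 = (1.370000 + 1.520000)/2 = 1.445000
  f(c_4) = f(1.445000) = -0.093148
  f(a) × f(c) ≥ 0, new interval: [1.445000, 1.520000]

After 4 iteration(s), the approximation is c_4 = 1.445000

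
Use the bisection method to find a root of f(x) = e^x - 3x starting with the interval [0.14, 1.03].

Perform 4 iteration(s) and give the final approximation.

f(x) = e^x - 3x
Initial interval: [0.14, 1.03]

Iteration 1:
  c_1 = (0.140000 + 1.030000)/2 = 0.585000
  f(c_1) = f(0.585000) = 0.039991
  f(a) × f(c) ≥ 0, new interval: [0.585000, 1.030000]
Iteration 2:
  c_2 = (0.585000 + 1.030000)/2 = 0.807500
  f(c_2) = f(0.807500) = -0.180205
  f(a) × f(c) < 0, new interval: [0.585000, 0.807500]
Iteration 3:
  c_3 = (0.585000 + 0.807500)/2 = 0.696250
  f(c_3) = f(0.696250) = -0.082535
  f(a) × f(c) < 0, new interval: [0.585000, 0.696250]
Iteration 4:
  c_4 = (0.585000 + 0.696250)/2 = 0.640625
  f(c_4) = f(0.640625) = -0.024208
  f(a) × f(c) < 0, new interval: [0.585000, 0.640625]

After 4 iteration(s), the approximation is c_4 = 0.640625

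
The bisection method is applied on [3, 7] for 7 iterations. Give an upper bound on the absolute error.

Bisection error bound: |error| ≤ (b-a)/2^n
|error| ≤ (7 - 3)/2^7 = 4/2^7
|error| ≤ 0.0312500000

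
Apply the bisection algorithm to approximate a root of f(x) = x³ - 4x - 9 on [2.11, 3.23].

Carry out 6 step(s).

f(x) = x³ - 4x - 9
Initial interval: [2.11, 3.23]

Iteration 1:
  c_1 = (2.110000 + 3.230000)/2 = 2.670000
  f(c_1) = f(2.670000) = -0.645837
  f(a) × f(c) ≥ 0, new interval: [2.670000, 3.230000]
Iteration 2:
  c_2 = (2.670000 + 3.230000)/2 = 2.950000
  f(c_2) = f(2.950000) = 4.872375
  f(a) × f(c) < 0, new interval: [2.670000, 2.950000]
Iteration 3:
  c_3 = (2.670000 + 2.950000)/2 = 2.810000
  f(c_3) = f(2.810000) = 1.948041
  f(a) × f(c) < 0, new interval: [2.670000, 2.810000]
Iteration 4:
  c_4 = (2.670000 + 2.810000)/2 = 2.740000
  f(c_4) = f(2.740000) = 0.610824
  f(a) × f(c) < 0, new interval: [2.670000, 2.740000]
Iteration 5:
  c_5 = (2.670000 + 2.740000)/2 = 2.705000
  f(c_5) = f(2.705000) = -0.027447
  f(a) × f(c) ≥ 0, new interval: [2.705000, 2.740000]
Iteration 6:
  c_6 = (2.705000 + 2.740000)/2 = 2.722500
  f(c_6) = f(2.722500) = 0.289187
  f(a) × f(c) < 0, new interval: [2.705000, 2.722500]

After 6 iteration(s), the approximation is c_6 = 2.722500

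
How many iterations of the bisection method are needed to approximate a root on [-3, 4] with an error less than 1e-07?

We need (b-a)/2^n ≤ 1e-07
(4 - (-3))/2^n ≤ 1e-07
7/2^n ≤ 1e-07
2^n ≥ 70000000
n ≥ log₂(70000000) = 26.06
n ≥ 27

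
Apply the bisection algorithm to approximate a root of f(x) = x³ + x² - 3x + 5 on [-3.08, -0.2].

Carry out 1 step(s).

f(x) = x³ + x² - 3x + 5
Initial interval: [-3.08, -0.2]

Iteration 1:
  c_1 = (-3.080000 + (-0.200000))/2 = -1.640000
  f(c_1) = f(-1.640000) = 8.198656
  f(a) × f(c) < 0, new interval: [-3.080000, -1.640000]

After 1 iteration(s), the approximation is c_1 = -1.640000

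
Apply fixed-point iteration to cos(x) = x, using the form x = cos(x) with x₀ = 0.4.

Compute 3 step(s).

Equation: cos(x) = x
Fixed-point form: x = cos(x)
x₀ = 0.4

x_1 = g(0.400000) = 0.921061
x_2 = g(0.921061) = 0.604976
x_3 = g(0.604976) = 0.822516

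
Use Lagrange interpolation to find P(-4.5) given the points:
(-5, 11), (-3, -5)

Lagrange interpolation formula:
P(x) = Σ yᵢ × Lᵢ(x)
where Lᵢ(x) = Π_{j≠i} (x - xⱼ)/(xᵢ - xⱼ)

L_0(-4.5) = (-4.5 - (-3))/(-5 - (-3)) = 0.750000
L_1(-4.5) = (-4.5 - (-5))/(-3 - (-5)) = 0.250000

P(-4.5) = 11×L_0(-4.5) + (-5)×L_1(-4.5)
P(-4.5) = 7.000000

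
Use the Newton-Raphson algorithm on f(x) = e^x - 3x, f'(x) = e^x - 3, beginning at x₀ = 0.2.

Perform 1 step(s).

f(x) = e^x - 3x
f'(x) = e^x - 3
x₀ = 0.2

Newton-Raphson formula: x_{n+1} = x_n - f(x_n)/f'(x_n)

Iteration 1:
  f(0.200000) = 0.621403
  f'(0.200000) = -1.778597
  x_1 = 0.200000 - 0.621403/(-1.778597) = 0.549378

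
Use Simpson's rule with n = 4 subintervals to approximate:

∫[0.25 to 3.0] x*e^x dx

f(x) = x*e^x
a = 0.25, b = 3.0, n = 4
h = (b - a)/n = 0.687500

Simpson's rule: (h/3)[f(x₀) + 4f(x₁) + 2f(x₂) + ... + f(xₙ)]

x_0 = 0.2500, f(x_0) = 0.321006, coefficient = 1
x_1 = 0.9375, f(x_1) = 2.393990, coefficient = 4
x_2 = 1.6250, f(x_2) = 8.252431, coefficient = 2
x_3 = 2.3125, f(x_3) = 23.355423, coefficient = 4
x_4 = 3.0000, f(x_4) = 60.256611, coefficient = 1

I ≈ (0.687500/3) × 180.080130 = 41.268363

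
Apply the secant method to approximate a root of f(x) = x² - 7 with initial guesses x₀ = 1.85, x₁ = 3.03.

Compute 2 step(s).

f(x) = x² - 7
x₀ = 1.85, x₁ = 3.03

Secant formula: x_{n+1} = x_n - f(x_n)(x_n - x_{n-1})/(f(x_n) - f(x_{n-1}))

Iteration 1:
  f(1.850000) = -3.577500
  f(3.030000) = 2.180900
  x_2 = 3.030000 - 2.180900×(3.030000 - 1.850000)/(2.180900 - (-3.577500))
       = 2.583094
Iteration 2:
  f(3.030000) = 2.180900
  f(2.583094) = -0.327624
  x_3 = 2.583094 - (-0.327624)×(2.583094 - 3.030000)/(-0.327624 - 2.180900)
       = 2.641462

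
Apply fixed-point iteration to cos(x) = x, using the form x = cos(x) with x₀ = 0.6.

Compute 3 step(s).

Equation: cos(x) = x
Fixed-point form: x = cos(x)
x₀ = 0.6

x_1 = g(0.600000) = 0.825336
x_2 = g(0.825336) = 0.678310
x_3 = g(0.678310) = 0.778634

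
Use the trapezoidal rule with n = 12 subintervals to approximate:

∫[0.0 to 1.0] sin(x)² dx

f(x) = sin(x)²
a = 0.0, b = 1.0, n = 12
h = (b - a)/n = 0.083333

Trapezoidal rule: (h/2)[f(x₀) + 2f(x₁) + 2f(x₂) + ... + f(xₙ)]

x_0 = 0.0000, f(x_0) = 0.000000, coefficient = 1
x_1 = 0.0833, f(x_1) = 0.006928, coefficient = 2
x_2 = 0.1667, f(x_2) = 0.027522, coefficient = 2
x_3 = 0.2500, f(x_3) = 0.061209, coefficient = 2
x_4 = 0.3333, f(x_4) = 0.107056, coefficient = 2
x_5 = 0.4167, f(x_5) = 0.163794, coefficient = 2
x_6 = 0.5000, f(x_6) = 0.229849, coefficient = 2
x_7 = 0.5833, f(x_7) = 0.303391, coefficient = 2
x_8 = 0.6667, f(x_8) = 0.382381, coefficient = 2
x_9 = 0.7500, f(x_9) = 0.464631, coefficient = 2
x_10 = 0.8333, f(x_10) = 0.547862, coefficient = 2
x_11 = 0.9167, f(x_11) = 0.629766, coefficient = 2
x_12 = 1.0000, f(x_12) = 0.708073, coefficient = 1

I ≈ (0.083333/2) × 6.556850 = 0.273202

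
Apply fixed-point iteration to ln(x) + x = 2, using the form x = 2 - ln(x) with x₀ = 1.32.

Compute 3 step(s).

Equation: ln(x) + x = 2
Fixed-point form: x = 2 - ln(x)
x₀ = 1.32

x_1 = g(1.320000) = 1.722368
x_2 = g(1.722368) = 1.456300
x_3 = g(1.456300) = 1.624101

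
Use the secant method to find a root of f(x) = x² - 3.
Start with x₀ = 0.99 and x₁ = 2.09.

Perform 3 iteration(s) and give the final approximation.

f(x) = x² - 3
x₀ = 0.99, x₁ = 2.09

Secant formula: x_{n+1} = x_n - f(x_n)(x_n - x_{n-1})/(f(x_n) - f(x_{n-1}))

Iteration 1:
  f(0.990000) = -2.019900
  f(2.090000) = 1.368100
  x_2 = 2.090000 - 1.368100×(2.090000 - 0.990000)/(1.368100 - (-2.019900))
       = 1.645812
Iteration 2:
  f(2.090000) = 1.368100
  f(1.645812) = -0.291304
  x_3 = 1.645812 - (-0.291304)×(1.645812 - 2.090000)/(-0.291304 - 1.368100)
       = 1.723788
Iteration 3:
  f(1.645812) = -0.291304
  f(1.723788) = -0.028556
  x_4 = 1.723788 - (-0.028556)×(1.723788 - 1.645812)/(-0.028556 - (-0.291304))
       = 1.732262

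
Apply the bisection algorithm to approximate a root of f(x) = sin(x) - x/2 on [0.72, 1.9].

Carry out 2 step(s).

f(x) = sin(x) - x/2
Initial interval: [0.72, 1.9]

Iteration 1:
  c_1 = (0.720000 + 1.900000)/2 = 1.310000
  f(c_1) = f(1.310000) = 0.311185
  f(a) × f(c) ≥ 0, new interval: [1.310000, 1.900000]
Iteration 2:
  c_2 = (1.310000 + 1.900000)/2 = 1.605000
  f(c_2) = f(1.605000) = 0.196915
  f(a) × f(c) ≥ 0, new interval: [1.605000, 1.900000]

After 2 iteration(s), the approximation is c_2 = 1.605000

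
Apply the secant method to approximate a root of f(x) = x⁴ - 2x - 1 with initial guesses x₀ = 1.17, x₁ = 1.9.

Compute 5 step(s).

f(x) = x⁴ - 2x - 1
x₀ = 1.17, x₁ = 1.9

Secant formula: x_{n+1} = x_n - f(x_n)(x_n - x_{n-1})/(f(x_n) - f(x_{n-1}))

Iteration 1:
  f(1.170000) = -1.466113
  f(1.900000) = 8.232100
  x_2 = 1.900000 - 8.232100×(1.900000 - 1.170000)/(8.232100 - (-1.466113))
       = 1.280357
Iteration 2:
  f(1.900000) = 8.232100
  f(1.280357) = -0.873366
  x_3 = 1.280357 - (-0.873366)×(1.280357 - 1.900000)/(-0.873366 - 8.232100)
       = 1.339791
Iteration 3:
  f(1.280357) = -0.873366
  f(1.339791) = -0.457415
  x_4 = 1.339791 - (-0.457415)×(1.339791 - 1.280357)/(-0.457415 - (-0.873366))
       = 1.405150
Iteration 4:
  f(1.339791) = -0.457415
  f(1.405150) = 0.088137
  x_5 = 1.405150 - 0.088137×(1.405150 - 1.339791)/(0.088137 - (-0.457415))
       = 1.394591
Iteration 5:
  f(1.405150) = 0.088137
  f(1.394591) = -0.006611
  x_6 = 1.394591 - (-0.006611)×(1.394591 - 1.405150)/(-0.006611 - 0.088137)
       = 1.395327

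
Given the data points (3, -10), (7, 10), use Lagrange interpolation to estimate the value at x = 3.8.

Lagrange interpolation formula:
P(x) = Σ yᵢ × Lᵢ(x)
where Lᵢ(x) = Π_{j≠i} (x - xⱼ)/(xᵢ - xⱼ)

L_0(3.8) = (3.8 - 7)/(3 - 7) = 0.800000
L_1(3.8) = (3.8 - 3)/(7 - 3) = 0.200000

P(3.8) = (-10)×L_0(3.8) + 10×L_1(3.8)
P(3.8) = -6.000000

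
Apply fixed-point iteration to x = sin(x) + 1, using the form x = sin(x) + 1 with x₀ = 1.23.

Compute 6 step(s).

Equation: x = sin(x) + 1
Fixed-point form: x = sin(x) + 1
x₀ = 1.23

x_1 = g(1.230000) = 1.942489
x_2 = g(1.942489) = 1.931714
x_3 = g(1.931714) = 1.935573
x_4 = g(1.935573) = 1.934203
x_5 = g(1.934203) = 1.934691
x_6 = g(1.934691) = 1.934518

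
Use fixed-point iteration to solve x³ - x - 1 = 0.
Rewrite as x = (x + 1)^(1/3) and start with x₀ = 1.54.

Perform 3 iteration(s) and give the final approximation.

Equation: x³ - x - 1 = 0
Fixed-point form: x = (x + 1)^(1/3)
x₀ = 1.54

x_1 = g(1.540000) = 1.364409
x_2 = g(1.364409) = 1.332215
x_3 = g(1.332215) = 1.326140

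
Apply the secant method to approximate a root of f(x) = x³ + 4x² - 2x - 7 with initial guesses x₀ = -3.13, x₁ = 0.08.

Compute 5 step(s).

f(x) = x³ + 4x² - 2x - 7
x₀ = -3.13, x₁ = 0.08

Secant formula: x_{n+1} = x_n - f(x_n)(x_n - x_{n-1})/(f(x_n) - f(x_{n-1}))

Iteration 1:
  f(-3.130000) = 7.783303
  f(0.080000) = -7.133888
  x_2 = 0.080000 - (-7.133888)×(0.080000 - (-3.130000))/(-7.133888 - 7.783303)
       = -1.455127
Iteration 2:
  f(0.080000) = -7.133888
  f(-1.455127) = 1.298753
  x_3 = -1.455127 - 1.298753×(-1.455127 - 0.080000)/(1.298753 - (-7.133888))
       = -1.218694
Iteration 3:
  f(-1.455127) = 1.298753
  f(-1.218694) = -0.431772
  x_4 = -1.218694 - (-0.431772)×(-1.218694 - (-1.455127))/(-0.431772 - 1.298753)
       = -1.277685
Iteration 4:
  f(-1.218694) = -0.431772
  f(-1.277685) = -0.000508
  x_5 = -1.277685 - (-0.000508)×(-1.277685 - (-1.218694))/(-0.000508 - (-0.431772))
       = -1.277754
Iteration 5:
  f(-1.277685) = -0.000508
  f(-1.277754) = 0.000001
  x_6 = -1.277754 - 0.000001×(-1.277754 - (-1.277685))/(0.000001 - (-0.000508))
       = -1.277754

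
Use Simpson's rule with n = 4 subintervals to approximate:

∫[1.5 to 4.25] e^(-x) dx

f(x) = e^(-x)
a = 1.5, b = 4.25, n = 4
h = (b - a)/n = 0.687500

Simpson's rule: (h/3)[f(x₀) + 4f(x₁) + 2f(x₂) + ... + f(xₙ)]

x_0 = 1.5000, f(x_0) = 0.223130, coefficient = 1
x_1 = 2.1875, f(x_1) = 0.112197, coefficient = 4
x_2 = 2.8750, f(x_2) = 0.056416, coefficient = 2
x_3 = 3.5625, f(x_3) = 0.028368, coefficient = 4
x_4 = 4.2500, f(x_4) = 0.014264, coefficient = 1

I ≈ (0.687500/3) × 0.912486 = 0.209111
Exact value: 0.208866
Error: 0.000245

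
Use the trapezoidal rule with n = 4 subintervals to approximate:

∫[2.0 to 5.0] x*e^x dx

f(x) = x*e^x
a = 2.0, b = 5.0, n = 4
h = (b - a)/n = 0.750000

Trapezoidal rule: (h/2)[f(x₀) + 2f(x₁) + 2f(x₂) + ... + f(xₙ)]

x_0 = 2.0000, f(x_0) = 14.778112, coefficient = 1
x_1 = 2.7500, f(x_1) = 43.017238, coefficient = 2
x_2 = 3.5000, f(x_2) = 115.904082, coefficient = 2
x_3 = 4.2500, f(x_3) = 297.948002, coefficient = 2
x_4 = 5.0000, f(x_4) = 742.065796, coefficient = 1

I ≈ (0.750000/2) × 1670.582552 = 626.468457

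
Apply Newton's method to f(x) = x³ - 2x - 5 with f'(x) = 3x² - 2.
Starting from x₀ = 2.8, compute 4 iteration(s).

f(x) = x³ - 2x - 5
f'(x) = 3x² - 2
x₀ = 2.8

Newton-Raphson formula: x_{n+1} = x_n - f(x_n)/f'(x_n)

Iteration 1:
  f(2.800000) = 11.352000
  f'(2.800000) = 21.520000
  x_1 = 2.800000 - 11.352000/21.520000 = 2.272491
Iteration 2:
  f(2.272491) = 2.190647
  f'(2.272491) = 13.492642
  x_2 = 2.272491 - 2.190647/13.492642 = 2.110132
Iteration 3:
  f(2.110132) = 0.175431
  f'(2.110132) = 11.357972
  x_3 = 2.110132 - 0.175431/11.357972 = 2.094686
Iteration 4:
  f(2.094686) = 0.001507
  f'(2.094686) = 11.163134
  x_4 = 2.094686 - 0.001507/11.163134 = 2.094551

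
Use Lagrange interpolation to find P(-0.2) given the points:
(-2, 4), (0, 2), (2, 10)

Lagrange interpolation formula:
P(x) = Σ yᵢ × Lᵢ(x)
where Lᵢ(x) = Π_{j≠i} (x - xⱼ)/(xᵢ - xⱼ)

L_0(-0.2) = (-0.2 - 0)/(-2 - 0) × (-0.2 - 2)/(-2 - 2) = 0.055000
L_1(-0.2) = (-0.2 - (-2))/(0 - (-2)) × (-0.2 - 2)/(0 - 2) = 0.990000
L_2(-0.2) = (-0.2 - (-2))/(2 - (-2)) × (-0.2 - 0)/(2 - 0) = -0.045000

P(-0.2) = 4×L_0(-0.2) + 2×L_1(-0.2) + 10×L_2(-0.2)
P(-0.2) = 1.750000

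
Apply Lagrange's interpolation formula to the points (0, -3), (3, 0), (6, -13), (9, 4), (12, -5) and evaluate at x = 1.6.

Lagrange interpolation formula:
P(x) = Σ yᵢ × Lᵢ(x)
where Lᵢ(x) = Π_{j≠i} (x - xⱼ)/(xᵢ - xⱼ)

L_0(1.6) = (1.6 - 3)/(0 - 3) × (1.6 - 6)/(0 - 6) × (1.6 - 9)/(0 - 9) × (1.6 - 12)/(0 - 12) = 0.243865
L_1(1.6) = (1.6 - 0)/(3 - 0) × (1.6 - 6)/(3 - 6) × (1.6 - 9)/(3 - 9) × (1.6 - 12)/(3 - 12) = 1.114812
L_2(1.6) = (1.6 - 0)/(6 - 0) × (1.6 - 3)/(6 - 3) × (1.6 - 9)/(6 - 9) × (1.6 - 12)/(6 - 12) = -0.532069
L_3(1.6) = (1.6 - 0)/(9 - 0) × (1.6 - 3)/(9 - 3) × (1.6 - 6)/(9 - 6) × (1.6 - 12)/(9 - 12) = 0.210910
L_4(1.6) = (1.6 - 0)/(12 - 0) × (1.6 - 3)/(12 - 3) × (1.6 - 6)/(12 - 6) × (1.6 - 9)/(12 - 9) = -0.037518

P(1.6) = (-3)×L_0(1.6) + 0×L_1(1.6) + (-13)×L_2(1.6) + 4×L_3(1.6) + (-5)×L_4(1.6)
P(1.6) = 7.216533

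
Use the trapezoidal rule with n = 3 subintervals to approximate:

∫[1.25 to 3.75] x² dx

f(x) = x²
a = 1.25, b = 3.75, n = 3
h = (b - a)/n = 0.833333

Trapezoidal rule: (h/2)[f(x₀) + 2f(x₁) + 2f(x₂) + ... + f(xₙ)]

x_0 = 1.2500, f(x_0) = 1.562500, coefficient = 1
x_1 = 2.0833, f(x_1) = 4.340278, coefficient = 2
x_2 = 2.9167, f(x_2) = 8.506944, coefficient = 2
x_3 = 3.7500, f(x_3) = 14.062500, coefficient = 1

I ≈ (0.833333/2) × 41.319444 = 17.216435
Exact value: 16.927083
Error: 0.289352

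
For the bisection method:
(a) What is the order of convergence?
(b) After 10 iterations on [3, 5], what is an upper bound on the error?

(a) Bisection has linear (order 1) convergence; the error is halved each step.

(b) Error bound = (b-a)/2^n = (5 - 3)/2^{10}
    = 2/2^{10}

(a) 1 (linear); (b) error ≤ 1.95e-03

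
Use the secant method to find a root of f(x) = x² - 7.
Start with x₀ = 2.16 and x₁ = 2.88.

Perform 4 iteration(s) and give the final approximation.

f(x) = x² - 7
x₀ = 2.16, x₁ = 2.88

Secant formula: x_{n+1} = x_n - f(x_n)(x_n - x_{n-1})/(f(x_n) - f(x_{n-1}))

Iteration 1:
  f(2.160000) = -2.334400
  f(2.880000) = 1.294400
  x_2 = 2.880000 - 1.294400×(2.880000 - 2.160000)/(1.294400 - (-2.334400))
       = 2.623175
Iteration 2:
  f(2.880000) = 1.294400
  f(2.623175) = -0.118955
  x_3 = 2.623175 - (-0.118955)×(2.623175 - 2.880000)/(-0.118955 - 1.294400)
       = 2.644790
Iteration 3:
  f(2.623175) = -0.118955
  f(2.644790) = -0.005084
  x_4 = 2.644790 - (-0.005084)×(2.644790 - 2.623175)/(-0.005084 - (-0.118955))
       = 2.645755
Iteration 4:
  f(2.644790) = -0.005084
  f(2.645755) = 0.000022
  x_5 = 2.645755 - 0.000022×(2.645755 - 2.644790)/(0.000022 - (-0.005084))
       = 2.645751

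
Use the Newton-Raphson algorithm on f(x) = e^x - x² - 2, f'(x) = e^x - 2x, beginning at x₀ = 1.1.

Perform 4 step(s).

f(x) = e^x - x² - 2
f'(x) = e^x - 2x
x₀ = 1.1

Newton-Raphson formula: x_{n+1} = x_n - f(x_n)/f'(x_n)

Iteration 1:
  f(1.100000) = -0.205834
  f'(1.100000) = 0.804166
  x_1 = 1.100000 - (-0.205834)/0.804166 = 1.355960
Iteration 2:
  f(1.355960) = 0.041856
  f'(1.355960) = 1.168564
  x_2 = 1.355960 - 0.041856/1.168564 = 1.320141
Iteration 3:
  f(1.320141) = 0.001177
  f'(1.320141) = 1.103667
  x_3 = 1.320141 - 0.001177/1.103667 = 1.319075
Iteration 4:
  f(1.319075) = 0.000001
  f'(1.319075) = 1.101810
  x_4 = 1.319075 - 0.000001/1.101810 = 1.319074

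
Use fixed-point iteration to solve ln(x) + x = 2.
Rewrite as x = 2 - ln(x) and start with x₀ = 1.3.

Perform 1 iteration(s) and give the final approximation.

Equation: ln(x) + x = 2
Fixed-point form: x = 2 - ln(x)
x₀ = 1.3

x_1 = g(1.300000) = 1.737636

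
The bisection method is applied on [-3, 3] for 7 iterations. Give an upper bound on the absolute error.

Bisection error bound: |error| ≤ (b-a)/2^n
|error| ≤ (3 - (-3))/2^7 = 6/2^7
|error| ≤ 0.0468750000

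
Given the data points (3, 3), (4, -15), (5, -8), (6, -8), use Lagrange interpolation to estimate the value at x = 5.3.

Lagrange interpolation formula:
P(x) = Σ yᵢ × Lᵢ(x)
where Lᵢ(x) = Π_{j≠i} (x - xⱼ)/(xᵢ - xⱼ)

L_0(5.3) = (5.3 - 4)/(3 - 4) × (5.3 - 5)/(3 - 5) × (5.3 - 6)/(3 - 6) = 0.045500
L_1(5.3) = (5.3 - 3)/(4 - 3) × (5.3 - 5)/(4 - 5) × (5.3 - 6)/(4 - 6) = -0.241500
L_2(5.3) = (5.3 - 3)/(5 - 3) × (5.3 - 4)/(5 - 4) × (5.3 - 6)/(5 - 6) = 1.046500
L_3(5.3) = (5.3 - 3)/(6 - 3) × (5.3 - 4)/(6 - 4) × (5.3 - 5)/(6 - 5) = 0.149500

P(5.3) = 3×L_0(5.3) + (-15)×L_1(5.3) + (-8)×L_2(5.3) + (-8)×L_3(5.3)
P(5.3) = -5.809000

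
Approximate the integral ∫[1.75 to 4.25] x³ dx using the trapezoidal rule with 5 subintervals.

f(x) = x³
a = 1.75, b = 4.25, n = 5
h = (b - a)/n = 0.500000

Trapezoidal rule: (h/2)[f(x₀) + 2f(x₁) + 2f(x₂) + ... + f(xₙ)]

x_0 = 1.7500, f(x_0) = 5.359375, coefficient = 1
x_1 = 2.2500, f(x_1) = 11.390625, coefficient = 2
x_2 = 2.7500, f(x_2) = 20.796875, coefficient = 2
x_3 = 3.2500, f(x_3) = 34.328125, coefficient = 2
x_4 = 3.7500, f(x_4) = 52.734375, coefficient = 2
x_5 = 4.2500, f(x_5) = 76.765625, coefficient = 1

I ≈ (0.500000/2) × 320.625000 = 80.156250
Exact value: 79.218750
Error: 0.937500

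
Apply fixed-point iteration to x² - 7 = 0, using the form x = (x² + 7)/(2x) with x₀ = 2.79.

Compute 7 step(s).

Equation: x² - 7 = 0
Fixed-point form: x = (x² + 7)/(2x)
x₀ = 2.79

x_1 = g(2.790000) = 2.649480
x_2 = g(2.649480) = 2.645754
x_3 = g(2.645754) = 2.645751
x_4 = g(2.645751) = 2.645751
x_5 = g(2.645751) = 2.645751
x_6 = g(2.645751) = 2.645751
x_7 = g(2.645751) = 2.645751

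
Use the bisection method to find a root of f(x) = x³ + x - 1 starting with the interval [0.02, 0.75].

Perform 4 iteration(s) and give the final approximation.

f(x) = x³ + x - 1
Initial interval: [0.02, 0.75]

Iteration 1:
  c_1 = (0.020000 + 0.750000)/2 = 0.385000
  f(c_1) = f(0.385000) = -0.557933
  f(a) × f(c) ≥ 0, new interval: [0.385000, 0.750000]
Iteration 2:
  c_2 = (0.385000 + 0.750000)/2 = 0.567500
  f(c_2) = f(0.567500) = -0.249733
  f(a) × f(c) ≥ 0, new interval: [0.567500, 0.750000]
Iteration 3:
  c_3 = (0.567500 + 0.750000)/2 = 0.658750
  f(c_3) = f(0.658750) = -0.055384
  f(a) × f(c) ≥ 0, new interval: [0.658750, 0.750000]
Iteration 4:
  c_4 = (0.658750 + 0.750000)/2 = 0.704375
  f(c_4) = f(0.704375) = 0.053847
  f(a) × f(c) < 0, new interval: [0.658750, 0.704375]

After 4 iteration(s), the approximation is c_4 = 0.704375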